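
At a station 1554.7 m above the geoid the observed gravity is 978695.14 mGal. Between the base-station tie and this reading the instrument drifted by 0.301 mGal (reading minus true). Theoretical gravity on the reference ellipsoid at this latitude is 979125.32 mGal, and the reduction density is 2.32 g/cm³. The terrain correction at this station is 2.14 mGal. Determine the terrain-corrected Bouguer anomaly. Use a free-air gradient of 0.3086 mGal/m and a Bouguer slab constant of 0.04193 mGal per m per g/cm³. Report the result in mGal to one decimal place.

-99.8

Drift-corrected reading = 978695.14 − (0.301) = 978694.839 mGal
Free-air correction = 0.3086 × 1554.7 = 479.78 mGal
Free-air anomaly = 978694.839 − 979125.32 + (479.78) = 49.299 mGal
Bouguer slab correction = 0.04193 × 2.32 × 1554.7 = 151.24 mGal
Simple Bouguer anomaly = 49.299 − (151.24) = -101.941 mGal
Complete Bouguer anomaly = -101.941 + 2.14 = -99.801 mGal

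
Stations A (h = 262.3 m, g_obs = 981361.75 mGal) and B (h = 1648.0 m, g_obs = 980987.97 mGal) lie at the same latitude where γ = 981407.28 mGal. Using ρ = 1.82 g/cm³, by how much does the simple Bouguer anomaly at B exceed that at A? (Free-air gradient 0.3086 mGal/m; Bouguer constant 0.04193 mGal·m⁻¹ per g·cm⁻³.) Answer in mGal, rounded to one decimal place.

-51.9

Δg_SB(A) = 981361.75 − 981407.28 + 0.3086×262.3 − 0.04193×1.82×262.3 = 15.40 mGal
Δg_SB(B) = 980987.97 − 981407.28 + 0.3086×1648.0 − 0.04193×1.82×1648.0 = -36.50 mGal
Difference = -36.50 − (15.40) = -51.90 mGal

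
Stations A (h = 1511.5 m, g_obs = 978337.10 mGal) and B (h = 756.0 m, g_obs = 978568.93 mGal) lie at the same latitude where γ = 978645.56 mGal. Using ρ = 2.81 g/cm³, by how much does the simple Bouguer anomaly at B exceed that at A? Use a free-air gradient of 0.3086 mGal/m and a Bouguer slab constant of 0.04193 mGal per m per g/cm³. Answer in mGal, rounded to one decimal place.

87.7

Δg_SB(A) = 978337.10 − 978645.56 + 0.3086×1511.5 − 0.04193×2.81×1511.5 = -20.10 mGal
Δg_SB(B) = 978568.93 − 978645.56 + 0.3086×756.0 − 0.04193×2.81×756.0 = 67.60 mGal
Difference = 67.60 − (-20.10) = 87.70 mGal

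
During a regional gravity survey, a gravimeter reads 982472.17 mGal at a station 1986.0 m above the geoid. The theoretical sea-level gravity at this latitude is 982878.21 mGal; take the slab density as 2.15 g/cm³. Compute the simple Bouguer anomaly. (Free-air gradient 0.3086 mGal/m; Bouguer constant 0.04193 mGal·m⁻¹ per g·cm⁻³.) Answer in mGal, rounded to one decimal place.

Free-air correction = 0.3086 × 1986.0 = 612.88 mGal
Free-air anomaly = 982472.17 − 982878.21 + (612.88) = 206.84 mGal
Bouguer slab correction = 0.04193 × 2.15 × 1986.0 = 179.04 mGal
Simple Bouguer anomaly = 206.84 − (179.04) = 27.80 mGal

27.8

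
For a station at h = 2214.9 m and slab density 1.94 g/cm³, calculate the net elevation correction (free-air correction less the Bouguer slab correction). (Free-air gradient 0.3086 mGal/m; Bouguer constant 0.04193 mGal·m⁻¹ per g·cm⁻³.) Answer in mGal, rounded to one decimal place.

503.3

Combined gradient = 0.3086 − 0.04193 × 1.94 = 0.2272558 mGal/m
Combined elevation correction = 0.2272558 × 2214.9 = 503.3 mGal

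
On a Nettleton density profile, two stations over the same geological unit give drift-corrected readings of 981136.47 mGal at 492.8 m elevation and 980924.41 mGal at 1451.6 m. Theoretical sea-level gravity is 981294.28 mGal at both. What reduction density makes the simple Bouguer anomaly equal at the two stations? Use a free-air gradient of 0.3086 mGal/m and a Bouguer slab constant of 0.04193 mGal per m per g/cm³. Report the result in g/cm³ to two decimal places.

2.09

Δg_obs = 980924.41 − 981136.47 = -212.06 mGal over Δh = 1451.6 − 492.8 = 958.8 m
Equal Bouguer anomalies ⇒ Δg_obs + (0.3086 − 0.04193ρ)·Δh = 0
0.3086 − 0.04193ρ = −Δg_obs/Δh = 0.22117
ρ = (0.3086 − 0.22117) / 0.04193 = 2.09 g/cm³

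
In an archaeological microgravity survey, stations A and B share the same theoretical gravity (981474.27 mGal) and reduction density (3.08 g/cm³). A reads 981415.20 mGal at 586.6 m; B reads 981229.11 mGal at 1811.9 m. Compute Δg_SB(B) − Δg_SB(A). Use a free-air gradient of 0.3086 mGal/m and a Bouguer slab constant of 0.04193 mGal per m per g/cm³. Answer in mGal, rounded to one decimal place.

33.8

Δg_SB(A) = 981415.20 − 981474.27 + 0.3086×586.6 − 0.04193×3.08×586.6 = 46.20 mGal
Δg_SB(B) = 981229.11 − 981474.27 + 0.3086×1811.9 − 0.04193×3.08×1811.9 = 80.00 mGal
Difference = 80.00 − (46.20) = 33.80 mGal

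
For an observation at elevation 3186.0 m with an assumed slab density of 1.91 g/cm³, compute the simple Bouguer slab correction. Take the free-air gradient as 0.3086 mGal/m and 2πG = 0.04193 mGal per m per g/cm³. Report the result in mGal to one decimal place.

Bouguer slab correction = 0.04193 × 1.91 × 3186.0 = 255.2 mGal

255.2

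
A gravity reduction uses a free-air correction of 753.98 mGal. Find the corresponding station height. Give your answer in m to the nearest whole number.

h = 753.98 / 0.3086 = 2443.23 m

2443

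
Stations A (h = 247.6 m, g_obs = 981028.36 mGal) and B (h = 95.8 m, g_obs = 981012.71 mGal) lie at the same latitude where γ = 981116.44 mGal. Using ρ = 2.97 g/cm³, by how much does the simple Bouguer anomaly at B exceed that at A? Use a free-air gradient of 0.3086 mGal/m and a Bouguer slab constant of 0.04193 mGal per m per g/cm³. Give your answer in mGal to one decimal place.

Δg_SB(A) = 981028.36 − 981116.44 + 0.3086×247.6 − 0.04193×2.97×247.6 = -42.50 mGal
Δg_SB(B) = 981012.71 − 981116.44 + 0.3086×95.8 − 0.04193×2.97×95.8 = -86.10 mGal
Difference = -86.10 − (-42.50) = -43.60 mGal

-43.6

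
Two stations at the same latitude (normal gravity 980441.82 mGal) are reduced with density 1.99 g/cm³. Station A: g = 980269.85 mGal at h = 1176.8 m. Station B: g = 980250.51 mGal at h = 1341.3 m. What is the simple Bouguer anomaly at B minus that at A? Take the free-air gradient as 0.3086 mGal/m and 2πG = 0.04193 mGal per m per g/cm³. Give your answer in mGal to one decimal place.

17.7

Δg_SB(A) = 980269.85 − 980441.82 + 0.3086×1176.8 − 0.04193×1.99×1176.8 = 93.00 mGal
Δg_SB(B) = 980250.51 − 980441.82 + 0.3086×1341.3 − 0.04193×1.99×1341.3 = 110.70 mGal
Difference = 110.70 − (93.00) = 17.70 mGal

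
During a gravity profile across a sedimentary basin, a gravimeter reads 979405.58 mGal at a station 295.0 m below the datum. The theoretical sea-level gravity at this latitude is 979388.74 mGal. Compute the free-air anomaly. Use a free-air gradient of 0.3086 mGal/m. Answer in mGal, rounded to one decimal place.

Free-air correction = 0.3086 × -295.0 = -91.04 mGal
Free-air anomaly = 979405.58 − 979388.74 + (-91.04) = -74.20 mGal

-74.2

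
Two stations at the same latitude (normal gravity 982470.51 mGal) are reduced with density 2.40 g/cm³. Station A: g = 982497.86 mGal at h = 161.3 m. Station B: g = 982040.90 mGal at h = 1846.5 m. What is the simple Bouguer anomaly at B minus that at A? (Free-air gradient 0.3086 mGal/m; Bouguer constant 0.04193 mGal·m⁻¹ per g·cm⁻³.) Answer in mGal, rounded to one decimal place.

Δg_SB(A) = 982497.86 − 982470.51 + 0.3086×161.3 − 0.04193×2.40×161.3 = 60.90 mGal
Δg_SB(B) = 982040.90 − 982470.51 + 0.3086×1846.5 − 0.04193×2.40×1846.5 = -45.60 mGal
Difference = -45.60 − (60.90) = -106.50 mGal

-106.5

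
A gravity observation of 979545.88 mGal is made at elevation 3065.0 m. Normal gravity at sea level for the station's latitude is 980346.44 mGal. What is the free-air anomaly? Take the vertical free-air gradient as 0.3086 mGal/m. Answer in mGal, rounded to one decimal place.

Free-air correction = 0.3086 × 3065.0 = 945.86 mGal
Free-air anomaly = 979545.88 − 980346.44 + (945.86) = 145.30 mGal

145.3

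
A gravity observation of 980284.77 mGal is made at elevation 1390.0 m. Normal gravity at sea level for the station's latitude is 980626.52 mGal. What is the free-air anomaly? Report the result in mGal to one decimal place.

Free-air correction = 0.3086 × 1390.0 = 428.95 mGal
Free-air anomaly = 980284.77 − 980626.52 + (428.95) = 87.20 mGal

87.2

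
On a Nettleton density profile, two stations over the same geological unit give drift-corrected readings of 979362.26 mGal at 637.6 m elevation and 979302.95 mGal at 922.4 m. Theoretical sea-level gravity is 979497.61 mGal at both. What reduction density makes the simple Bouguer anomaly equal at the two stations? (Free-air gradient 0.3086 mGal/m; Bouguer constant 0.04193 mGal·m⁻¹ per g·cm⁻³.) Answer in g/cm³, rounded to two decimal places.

2.39

Δg_obs = 979302.95 − 979362.26 = -59.31 mGal over Δh = 922.4 − 637.6 = 284.8 m
Equal Bouguer anomalies ⇒ Δg_obs + (0.3086 − 0.04193ρ)·Δh = 0
0.3086 − 0.04193ρ = −Δg_obs/Δh = 0.20825
ρ = (0.3086 − 0.20825) / 0.04193 = 2.39 g/cm³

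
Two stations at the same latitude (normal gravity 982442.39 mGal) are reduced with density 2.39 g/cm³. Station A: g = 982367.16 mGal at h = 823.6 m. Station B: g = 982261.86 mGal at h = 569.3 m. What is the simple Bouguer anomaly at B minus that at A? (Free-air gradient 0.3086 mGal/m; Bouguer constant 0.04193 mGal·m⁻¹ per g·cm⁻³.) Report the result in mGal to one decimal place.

-158.3

Δg_SB(A) = 982367.16 − 982442.39 + 0.3086×823.6 − 0.04193×2.39×823.6 = 96.40 mGal
Δg_SB(B) = 982261.86 − 982442.39 + 0.3086×569.3 − 0.04193×2.39×569.3 = -61.90 mGal
Difference = -61.90 − (96.40) = -158.30 mGal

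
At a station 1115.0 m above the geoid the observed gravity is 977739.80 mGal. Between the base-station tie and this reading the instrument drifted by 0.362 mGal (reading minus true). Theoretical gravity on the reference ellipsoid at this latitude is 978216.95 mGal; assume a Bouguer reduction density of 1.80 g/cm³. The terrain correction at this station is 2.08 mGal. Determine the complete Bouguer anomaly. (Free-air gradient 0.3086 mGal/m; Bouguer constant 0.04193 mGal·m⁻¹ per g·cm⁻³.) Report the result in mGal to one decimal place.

Drift-corrected reading = 977739.80 − (0.362) = 977739.438 mGal
Free-air correction = 0.3086 × 1115.0 = 344.09 mGal
Free-air anomaly = 977739.438 − 978216.95 + (344.09) = -133.422 mGal
Bouguer slab correction = 0.04193 × 1.80 × 1115.0 = 84.15 mGal
Simple Bouguer anomaly = -133.422 − (84.15) = -217.572 mGal
Complete Bouguer anomaly = -217.572 + 2.08 = -215.492 mGal

-215.5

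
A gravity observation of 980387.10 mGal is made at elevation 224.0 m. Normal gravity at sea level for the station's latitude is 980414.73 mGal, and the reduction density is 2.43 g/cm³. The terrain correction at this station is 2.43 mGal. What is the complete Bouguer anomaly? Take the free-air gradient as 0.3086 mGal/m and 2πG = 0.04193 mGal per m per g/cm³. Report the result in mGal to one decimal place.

21.1

Free-air correction = 0.3086 × 224.0 = 69.13 mGal
Free-air anomaly = 980387.10 − 980414.73 + (69.13) = 41.50 mGal
Bouguer slab correction = 0.04193 × 2.43 × 224.0 = 22.82 mGal
Simple Bouguer anomaly = 41.50 − (22.82) = 18.68 mGal
Complete Bouguer anomaly = 18.68 + 2.43 = 21.11 mGal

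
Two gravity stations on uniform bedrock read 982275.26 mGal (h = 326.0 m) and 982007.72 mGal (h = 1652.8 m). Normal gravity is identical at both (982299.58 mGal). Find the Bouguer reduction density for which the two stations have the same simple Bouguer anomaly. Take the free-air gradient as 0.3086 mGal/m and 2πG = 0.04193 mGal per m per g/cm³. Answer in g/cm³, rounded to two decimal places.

2.55

Δg_obs = 982007.72 − 982275.26 = -267.54 mGal over Δh = 1652.8 − 326.0 = 1326.8 m
Equal Bouguer anomalies ⇒ Δg_obs + (0.3086 − 0.04193ρ)·Δh = 0
0.3086 − 0.04193ρ = −Δg_obs/Δh = 0.20164
ρ = (0.3086 − 0.20164) / 0.04193 = 2.55 g/cm³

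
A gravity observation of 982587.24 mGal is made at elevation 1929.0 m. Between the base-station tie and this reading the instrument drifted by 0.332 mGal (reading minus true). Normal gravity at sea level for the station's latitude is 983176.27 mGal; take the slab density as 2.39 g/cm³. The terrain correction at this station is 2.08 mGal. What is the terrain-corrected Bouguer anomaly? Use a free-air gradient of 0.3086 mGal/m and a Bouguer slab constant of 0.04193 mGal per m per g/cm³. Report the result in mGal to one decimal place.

Drift-corrected reading = 982587.24 − (0.332) = 982586.908 mGal
Free-air correction = 0.3086 × 1929.0 = 595.29 mGal
Free-air anomaly = 982586.908 − 983176.27 + (595.29) = 5.928 mGal
Bouguer slab correction = 0.04193 × 2.39 × 1929.0 = 193.31 mGal
Simple Bouguer anomaly = 5.928 − (193.31) = -187.382 mGal
Complete Bouguer anomaly = -187.382 + 2.08 = -185.302 mGal

-185.3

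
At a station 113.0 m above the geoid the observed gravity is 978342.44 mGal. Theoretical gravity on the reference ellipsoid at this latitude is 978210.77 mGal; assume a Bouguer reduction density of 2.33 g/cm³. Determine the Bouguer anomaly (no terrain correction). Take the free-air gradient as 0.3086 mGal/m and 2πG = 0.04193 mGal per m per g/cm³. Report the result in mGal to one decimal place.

Free-air correction = 0.3086 × 113.0 = 34.87 mGal
Free-air anomaly = 978342.44 − 978210.77 + (34.87) = 166.54 mGal
Bouguer slab correction = 0.04193 × 2.33 × 113.0 = 11.04 mGal
Simple Bouguer anomaly = 166.54 − (11.04) = 155.50 mGal

155.5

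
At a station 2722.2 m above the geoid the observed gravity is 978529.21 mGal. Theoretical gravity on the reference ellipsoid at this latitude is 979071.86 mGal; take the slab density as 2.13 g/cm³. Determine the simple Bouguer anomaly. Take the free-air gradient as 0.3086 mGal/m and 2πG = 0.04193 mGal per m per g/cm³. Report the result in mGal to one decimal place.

54.3

Free-air correction = 0.3086 × 2722.2 = 840.07 mGal
Free-air anomaly = 978529.21 − 979071.86 + (840.07) = 297.42 mGal
Bouguer slab correction = 0.04193 × 2.13 × 2722.2 = 243.12 mGal
Simple Bouguer anomaly = 297.42 − (243.12) = 54.30 mGal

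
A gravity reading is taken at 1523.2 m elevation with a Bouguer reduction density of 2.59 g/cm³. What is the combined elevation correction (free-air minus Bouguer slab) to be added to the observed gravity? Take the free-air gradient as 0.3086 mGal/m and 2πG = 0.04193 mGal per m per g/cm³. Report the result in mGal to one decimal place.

Combined gradient = 0.3086 − 0.04193 × 2.59 = 0.2000013 mGal/m
Combined elevation correction = 0.2000013 × 1523.2 = 304.6 mGal

304.6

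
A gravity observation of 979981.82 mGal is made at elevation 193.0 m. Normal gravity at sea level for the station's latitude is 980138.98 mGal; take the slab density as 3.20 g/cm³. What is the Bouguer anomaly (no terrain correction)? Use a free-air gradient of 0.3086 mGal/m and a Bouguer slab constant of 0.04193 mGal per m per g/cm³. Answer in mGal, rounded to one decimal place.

Free-air correction = 0.3086 × 193.0 = 59.56 mGal
Free-air anomaly = 979981.82 − 980138.98 + (59.56) = -97.60 mGal
Bouguer slab correction = 0.04193 × 3.20 × 193.0 = 25.90 mGal
Simple Bouguer anomaly = -97.60 − (25.90) = -123.50 mGal

-123.5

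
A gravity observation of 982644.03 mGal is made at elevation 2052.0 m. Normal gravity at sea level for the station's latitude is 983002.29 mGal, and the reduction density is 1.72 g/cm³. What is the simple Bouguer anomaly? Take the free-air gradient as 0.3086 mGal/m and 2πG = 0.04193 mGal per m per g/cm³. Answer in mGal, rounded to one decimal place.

Free-air correction = 0.3086 × 2052.0 = 633.25 mGal
Free-air anomaly = 982644.03 − 983002.29 + (633.25) = 274.99 mGal
Bouguer slab correction = 0.04193 × 1.72 × 2052.0 = 147.99 mGal
Simple Bouguer anomaly = 274.99 − (147.99) = 127.00 mGal

127.0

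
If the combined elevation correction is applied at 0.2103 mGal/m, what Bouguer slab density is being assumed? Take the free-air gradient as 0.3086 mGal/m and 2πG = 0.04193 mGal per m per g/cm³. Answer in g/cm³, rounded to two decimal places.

2.34

0.2103 = 0.3086 − 0.04193 × ρ
ρ = (0.3086 − 0.2103) / 0.04193 = 2.34 g/cm³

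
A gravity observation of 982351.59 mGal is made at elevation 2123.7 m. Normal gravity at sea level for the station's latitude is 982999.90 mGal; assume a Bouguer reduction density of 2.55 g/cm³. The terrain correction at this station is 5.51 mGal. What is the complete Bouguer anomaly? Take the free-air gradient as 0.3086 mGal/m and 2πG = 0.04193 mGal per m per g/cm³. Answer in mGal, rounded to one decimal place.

Free-air correction = 0.3086 × 2123.7 = 655.37 mGal
Free-air anomaly = 982351.59 − 982999.90 + (655.37) = 7.06 mGal
Bouguer slab correction = 0.04193 × 2.55 × 2123.7 = 227.07 mGal
Simple Bouguer anomaly = 7.06 − (227.07) = -220.01 mGal
Complete Bouguer anomaly = -220.01 + 5.51 = -214.50 mGal

-214.5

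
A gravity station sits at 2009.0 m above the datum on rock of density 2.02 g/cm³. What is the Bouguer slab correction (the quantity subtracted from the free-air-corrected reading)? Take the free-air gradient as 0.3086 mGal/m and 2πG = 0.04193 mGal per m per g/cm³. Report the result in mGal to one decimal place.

170.2

Bouguer slab correction = 0.04193 × 2.02 × 2009.0 = 170.2 mGal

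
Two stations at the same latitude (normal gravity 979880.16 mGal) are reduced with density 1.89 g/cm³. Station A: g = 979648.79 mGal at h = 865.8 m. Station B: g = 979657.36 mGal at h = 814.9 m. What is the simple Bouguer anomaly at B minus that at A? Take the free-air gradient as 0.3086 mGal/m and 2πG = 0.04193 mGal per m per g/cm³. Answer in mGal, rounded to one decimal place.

-3.1

Δg_SB(A) = 979648.79 − 979880.16 + 0.3086×865.8 − 0.04193×1.89×865.8 = -32.80 mGal
Δg_SB(B) = 979657.36 − 979880.16 + 0.3086×814.9 − 0.04193×1.89×814.9 = -35.90 mGal
Difference = -35.90 − (-32.80) = -3.10 mGal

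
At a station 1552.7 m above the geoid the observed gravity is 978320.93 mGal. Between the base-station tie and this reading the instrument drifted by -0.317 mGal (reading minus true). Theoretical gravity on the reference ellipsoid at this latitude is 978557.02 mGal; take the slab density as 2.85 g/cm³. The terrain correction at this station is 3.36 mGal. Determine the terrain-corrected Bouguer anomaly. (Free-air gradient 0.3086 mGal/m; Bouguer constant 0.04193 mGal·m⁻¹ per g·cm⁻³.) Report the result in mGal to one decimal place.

61.2

Drift-corrected reading = 978320.93 − (-0.317) = 978321.247 mGal
Free-air correction = 0.3086 × 1552.7 = 479.16 mGal
Free-air anomaly = 978321.247 − 978557.02 + (479.16) = 243.387 mGal
Bouguer slab correction = 0.04193 × 2.85 × 1552.7 = 185.55 mGal
Simple Bouguer anomaly = 243.387 − (185.55) = 57.837 mGal
Complete Bouguer anomaly = 57.837 + 3.36 = 61.197 mGal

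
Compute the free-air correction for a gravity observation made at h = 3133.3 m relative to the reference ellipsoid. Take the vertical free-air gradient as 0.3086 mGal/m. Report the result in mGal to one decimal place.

966.9

Free-air correction = 0.3086 × 3133.3 = 966.9 mGal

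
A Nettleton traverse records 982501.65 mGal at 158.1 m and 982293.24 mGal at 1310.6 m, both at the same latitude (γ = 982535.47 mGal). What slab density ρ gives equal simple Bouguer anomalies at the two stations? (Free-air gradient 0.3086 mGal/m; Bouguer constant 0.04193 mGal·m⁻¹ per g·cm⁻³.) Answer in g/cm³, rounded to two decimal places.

Δg_obs = 982293.24 − 982501.65 = -208.41 mGal over Δh = 1310.6 − 158.1 = 1152.5 m
Equal Bouguer anomalies ⇒ Δg_obs + (0.3086 − 0.04193ρ)·Δh = 0
0.3086 − 0.04193ρ = −Δg_obs/Δh = 0.18083
ρ = (0.3086 − 0.18083) / 0.04193 = 3.05 g/cm³

3.05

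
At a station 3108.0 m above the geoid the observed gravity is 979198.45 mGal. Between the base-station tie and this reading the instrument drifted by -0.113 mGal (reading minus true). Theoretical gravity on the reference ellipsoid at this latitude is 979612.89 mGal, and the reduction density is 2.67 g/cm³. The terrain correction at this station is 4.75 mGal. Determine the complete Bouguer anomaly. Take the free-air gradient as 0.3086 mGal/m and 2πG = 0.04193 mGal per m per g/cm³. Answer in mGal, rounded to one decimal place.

Drift-corrected reading = 979198.45 − (-0.113) = 979198.563 mGal
Free-air correction = 0.3086 × 3108.0 = 959.13 mGal
Free-air anomaly = 979198.563 − 979612.89 + (959.13) = 544.803 mGal
Bouguer slab correction = 0.04193 × 2.67 × 3108.0 = 347.95 mGal
Simple Bouguer anomaly = 544.803 − (347.95) = 196.853 mGal
Complete Bouguer anomaly = 196.853 + 4.75 = 201.603 mGal

201.6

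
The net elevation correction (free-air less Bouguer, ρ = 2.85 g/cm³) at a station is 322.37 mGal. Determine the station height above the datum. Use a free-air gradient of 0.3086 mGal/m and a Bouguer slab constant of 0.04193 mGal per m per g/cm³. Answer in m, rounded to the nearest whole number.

1705

Combined gradient = 0.3086 − 0.04193 × 2.85 = 0.1890995 mGal/m
h = 322.37 / 0.1890995 = 1704.76 m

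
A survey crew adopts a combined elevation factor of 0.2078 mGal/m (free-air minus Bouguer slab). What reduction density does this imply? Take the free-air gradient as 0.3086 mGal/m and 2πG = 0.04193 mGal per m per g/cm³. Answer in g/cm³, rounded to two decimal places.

2.40

0.2078 = 0.3086 − 0.04193 × ρ
ρ = (0.3086 − 0.2078) / 0.04193 = 2.40 g/cm³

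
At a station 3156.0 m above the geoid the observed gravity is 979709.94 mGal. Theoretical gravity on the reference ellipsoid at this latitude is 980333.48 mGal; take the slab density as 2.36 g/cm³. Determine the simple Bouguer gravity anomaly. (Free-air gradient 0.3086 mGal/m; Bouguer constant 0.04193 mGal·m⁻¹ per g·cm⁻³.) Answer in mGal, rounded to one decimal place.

38.1

Free-air correction = 0.3086 × 3156.0 = 973.94 mGal
Free-air anomaly = 979709.94 − 980333.48 + (973.94) = 350.40 mGal
Bouguer slab correction = 0.04193 × 2.36 × 3156.0 = 312.30 mGal
Simple Bouguer anomaly = 350.40 − (312.30) = 38.10 mGal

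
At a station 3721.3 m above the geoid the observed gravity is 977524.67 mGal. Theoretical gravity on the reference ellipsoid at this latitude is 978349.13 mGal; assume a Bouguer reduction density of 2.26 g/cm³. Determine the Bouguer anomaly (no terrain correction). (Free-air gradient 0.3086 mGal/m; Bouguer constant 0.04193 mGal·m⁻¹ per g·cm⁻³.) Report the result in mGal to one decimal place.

Free-air correction = 0.3086 × 3721.3 = 1148.39 mGal
Free-air anomaly = 977524.67 − 978349.13 + (1148.39) = 323.93 mGal
Bouguer slab correction = 0.04193 × 2.26 × 3721.3 = 352.64 mGal
Simple Bouguer anomaly = 323.93 − (352.64) = -28.71 mGal

-28.7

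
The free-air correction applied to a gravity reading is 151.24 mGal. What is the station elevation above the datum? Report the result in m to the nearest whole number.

h = 151.24 / 0.3086 = 490.08 m

490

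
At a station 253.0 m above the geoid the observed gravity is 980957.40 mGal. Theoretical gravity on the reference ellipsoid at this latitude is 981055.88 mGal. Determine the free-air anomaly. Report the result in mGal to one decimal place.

-20.4

Free-air correction = 0.3086 × 253.0 = 78.08 mGal
Free-air anomaly = 980957.40 − 981055.88 + (78.08) = -20.40 mGal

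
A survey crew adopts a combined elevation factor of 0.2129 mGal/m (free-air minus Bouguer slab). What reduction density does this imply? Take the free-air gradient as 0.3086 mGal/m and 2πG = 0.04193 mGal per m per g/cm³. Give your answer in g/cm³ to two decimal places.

0.2129 = 0.3086 − 0.04193 × ρ
ρ = (0.3086 − 0.2129) / 0.04193 = 2.28 g/cm³

2.28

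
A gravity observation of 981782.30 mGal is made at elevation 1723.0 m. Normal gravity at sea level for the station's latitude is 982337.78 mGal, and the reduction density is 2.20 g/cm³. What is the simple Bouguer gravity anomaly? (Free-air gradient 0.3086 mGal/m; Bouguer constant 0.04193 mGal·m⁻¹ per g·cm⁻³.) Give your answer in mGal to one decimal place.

Free-air correction = 0.3086 × 1723.0 = 531.72 mGal
Free-air anomaly = 981782.30 − 982337.78 + (531.72) = -23.76 mGal
Bouguer slab correction = 0.04193 × 2.20 × 1723.0 = 158.94 mGal
Simple Bouguer anomaly = -23.76 − (158.94) = -182.70 mGal

-182.7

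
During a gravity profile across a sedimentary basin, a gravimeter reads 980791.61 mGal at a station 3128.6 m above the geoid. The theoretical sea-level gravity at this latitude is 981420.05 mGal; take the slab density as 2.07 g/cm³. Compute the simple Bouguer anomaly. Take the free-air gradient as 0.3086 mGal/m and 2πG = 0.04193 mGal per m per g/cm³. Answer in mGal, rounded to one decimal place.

Free-air correction = 0.3086 × 3128.6 = 965.49 mGal
Free-air anomaly = 980791.61 − 981420.05 + (965.49) = 337.05 mGal
Bouguer slab correction = 0.04193 × 2.07 × 3128.6 = 271.55 mGal
Simple Bouguer anomaly = 337.05 − (271.55) = 65.50 mGal

65.5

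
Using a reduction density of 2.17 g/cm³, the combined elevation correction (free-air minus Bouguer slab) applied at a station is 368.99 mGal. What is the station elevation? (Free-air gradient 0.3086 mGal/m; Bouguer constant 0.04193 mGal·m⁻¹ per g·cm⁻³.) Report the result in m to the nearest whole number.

1696

Combined gradient = 0.3086 − 0.04193 × 2.17 = 0.2176119 mGal/m
h = 368.99 / 0.2176119 = 1695.63 m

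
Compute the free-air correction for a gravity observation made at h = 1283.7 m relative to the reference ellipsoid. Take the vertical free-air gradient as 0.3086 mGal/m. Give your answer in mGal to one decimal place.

Free-air correction = 0.3086 × 1283.7 = 396.1 mGal

396.1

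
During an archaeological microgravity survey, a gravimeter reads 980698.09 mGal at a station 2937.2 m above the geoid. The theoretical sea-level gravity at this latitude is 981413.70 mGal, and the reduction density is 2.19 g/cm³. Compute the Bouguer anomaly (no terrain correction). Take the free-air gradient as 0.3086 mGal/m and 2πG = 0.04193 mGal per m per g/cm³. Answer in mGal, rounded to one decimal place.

-78.9

Free-air correction = 0.3086 × 2937.2 = 906.42 mGal
Free-air anomaly = 980698.09 − 981413.70 + (906.42) = 190.81 mGal
Bouguer slab correction = 0.04193 × 2.19 × 2937.2 = 269.71 mGal
Simple Bouguer anomaly = 190.81 − (269.71) = -78.90 mGal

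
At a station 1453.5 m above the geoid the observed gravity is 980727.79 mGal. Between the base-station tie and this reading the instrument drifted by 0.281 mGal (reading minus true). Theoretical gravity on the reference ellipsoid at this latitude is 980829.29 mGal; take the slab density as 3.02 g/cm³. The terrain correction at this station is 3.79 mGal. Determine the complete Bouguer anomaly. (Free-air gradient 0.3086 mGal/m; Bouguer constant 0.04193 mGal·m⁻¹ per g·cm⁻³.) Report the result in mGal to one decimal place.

166.5

Drift-corrected reading = 980727.79 − (0.281) = 980727.509 mGal
Free-air correction = 0.3086 × 1453.5 = 448.55 mGal
Free-air anomaly = 980727.509 − 980829.29 + (448.55) = 346.769 mGal
Bouguer slab correction = 0.04193 × 3.02 × 1453.5 = 184.05 mGal
Simple Bouguer anomaly = 346.769 − (184.05) = 162.719 mGal
Complete Bouguer anomaly = 162.719 + 3.79 = 166.509 mGal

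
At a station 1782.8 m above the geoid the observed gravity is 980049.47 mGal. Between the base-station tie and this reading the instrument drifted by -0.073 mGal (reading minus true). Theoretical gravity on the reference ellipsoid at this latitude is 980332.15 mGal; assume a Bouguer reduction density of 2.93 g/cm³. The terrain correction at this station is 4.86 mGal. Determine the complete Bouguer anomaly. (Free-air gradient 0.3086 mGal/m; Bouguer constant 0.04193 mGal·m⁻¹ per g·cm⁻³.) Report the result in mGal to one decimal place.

Drift-corrected reading = 980049.47 − (-0.073) = 980049.543 mGal
Free-air correction = 0.3086 × 1782.8 = 550.17 mGal
Free-air anomaly = 980049.543 − 980332.15 + (550.17) = 267.563 mGal
Bouguer slab correction = 0.04193 × 2.93 × 1782.8 = 219.03 mGal
Simple Bouguer anomaly = 267.563 − (219.03) = 48.533 mGal
Complete Bouguer anomaly = 48.533 + 4.86 = 53.393 mGal

53.4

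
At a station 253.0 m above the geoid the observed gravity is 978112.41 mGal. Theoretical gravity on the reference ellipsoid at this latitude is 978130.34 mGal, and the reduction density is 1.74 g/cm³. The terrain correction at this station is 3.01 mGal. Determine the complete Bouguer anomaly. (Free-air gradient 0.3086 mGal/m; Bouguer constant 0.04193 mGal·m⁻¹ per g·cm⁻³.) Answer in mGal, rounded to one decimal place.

Free-air correction = 0.3086 × 253.0 = 78.08 mGal
Free-air anomaly = 978112.41 − 978130.34 + (78.08) = 60.15 mGal
Bouguer slab correction = 0.04193 × 1.74 × 253.0 = 18.46 mGal
Simple Bouguer anomaly = 60.15 − (18.46) = 41.69 mGal
Complete Bouguer anomaly = 41.69 + 3.01 = 44.70 mGal

44.7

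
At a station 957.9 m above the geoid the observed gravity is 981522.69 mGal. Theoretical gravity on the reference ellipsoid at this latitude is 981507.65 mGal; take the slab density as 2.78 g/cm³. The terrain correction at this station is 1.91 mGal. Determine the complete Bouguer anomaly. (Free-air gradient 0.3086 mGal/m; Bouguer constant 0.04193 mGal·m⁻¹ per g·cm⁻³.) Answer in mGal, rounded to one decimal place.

Free-air correction = 0.3086 × 957.9 = 295.61 mGal
Free-air anomaly = 981522.69 − 981507.65 + (295.61) = 310.65 mGal
Bouguer slab correction = 0.04193 × 2.78 × 957.9 = 111.66 mGal
Simple Bouguer anomaly = 310.65 − (111.66) = 198.99 mGal
Complete Bouguer anomaly = 198.99 + 1.91 = 200.90 mGal

200.9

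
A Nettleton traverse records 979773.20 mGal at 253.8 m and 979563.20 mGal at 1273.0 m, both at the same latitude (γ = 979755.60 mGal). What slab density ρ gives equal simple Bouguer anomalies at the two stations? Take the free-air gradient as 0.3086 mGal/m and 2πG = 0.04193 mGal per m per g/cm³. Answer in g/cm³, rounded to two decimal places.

2.45

Δg_obs = 979563.20 − 979773.20 = -210.00 mGal over Δh = 1273.0 − 253.8 = 1019.2 m
Equal Bouguer anomalies ⇒ Δg_obs + (0.3086 − 0.04193ρ)·Δh = 0
0.3086 − 0.04193ρ = −Δg_obs/Δh = 0.20604
ρ = (0.3086 − 0.20604) / 0.04193 = 2.45 g/cm³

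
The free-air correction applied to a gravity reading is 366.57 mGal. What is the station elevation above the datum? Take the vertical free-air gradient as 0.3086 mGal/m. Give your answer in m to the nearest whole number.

h = 366.57 / 0.3086 = 1187.85 m

1188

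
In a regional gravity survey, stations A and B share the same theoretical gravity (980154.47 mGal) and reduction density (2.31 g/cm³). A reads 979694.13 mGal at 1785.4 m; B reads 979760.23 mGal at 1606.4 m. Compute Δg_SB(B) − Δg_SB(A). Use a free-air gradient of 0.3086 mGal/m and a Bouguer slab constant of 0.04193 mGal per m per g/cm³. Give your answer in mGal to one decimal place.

28.2

Δg_SB(A) = 979694.13 − 980154.47 + 0.3086×1785.4 − 0.04193×2.31×1785.4 = -82.30 mGal
Δg_SB(B) = 979760.23 − 980154.47 + 0.3086×1606.4 − 0.04193×2.31×1606.4 = -54.10 mGal
Difference = -54.10 − (-82.30) = 28.20 mGal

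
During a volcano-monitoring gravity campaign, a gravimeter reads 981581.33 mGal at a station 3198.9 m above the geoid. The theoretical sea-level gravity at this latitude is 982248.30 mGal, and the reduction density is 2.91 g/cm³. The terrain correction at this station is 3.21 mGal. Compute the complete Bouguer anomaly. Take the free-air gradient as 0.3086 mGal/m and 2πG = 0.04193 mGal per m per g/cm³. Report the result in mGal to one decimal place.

-66.9

Free-air correction = 0.3086 × 3198.9 = 987.18 mGal
Free-air anomaly = 981581.33 − 982248.30 + (987.18) = 320.21 mGal
Bouguer slab correction = 0.04193 × 2.91 × 3198.9 = 390.32 mGal
Simple Bouguer anomaly = 320.21 − (390.32) = -70.11 mGal
Complete Bouguer anomaly = -70.11 + 3.21 = -66.90 mGal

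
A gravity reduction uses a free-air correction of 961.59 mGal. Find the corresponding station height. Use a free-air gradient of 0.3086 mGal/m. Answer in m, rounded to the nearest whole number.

h = 961.59 / 0.3086 = 3115.98 m

3116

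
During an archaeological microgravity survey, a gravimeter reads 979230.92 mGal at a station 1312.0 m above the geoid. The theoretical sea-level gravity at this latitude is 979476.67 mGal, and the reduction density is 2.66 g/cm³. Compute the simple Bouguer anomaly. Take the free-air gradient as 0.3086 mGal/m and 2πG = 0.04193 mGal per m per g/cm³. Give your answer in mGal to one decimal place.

Free-air correction = 0.3086 × 1312.0 = 404.88 mGal
Free-air anomaly = 979230.92 − 979476.67 + (404.88) = 159.13 mGal
Bouguer slab correction = 0.04193 × 2.66 × 1312.0 = 146.33 mGal
Simple Bouguer anomaly = 159.13 − (146.33) = 12.80 mGal

12.8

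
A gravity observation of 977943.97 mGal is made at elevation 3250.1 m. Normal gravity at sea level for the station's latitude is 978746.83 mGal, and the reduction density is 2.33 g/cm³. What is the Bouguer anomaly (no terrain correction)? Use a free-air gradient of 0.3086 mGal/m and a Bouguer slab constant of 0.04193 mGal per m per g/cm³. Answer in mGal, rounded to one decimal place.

-117.4

Free-air correction = 0.3086 × 3250.1 = 1002.98 mGal
Free-air anomaly = 977943.97 − 978746.83 + (1002.98) = 200.12 mGal
Bouguer slab correction = 0.04193 × 2.33 × 3250.1 = 317.52 mGal
Simple Bouguer anomaly = 200.12 − (317.52) = -117.40 mGal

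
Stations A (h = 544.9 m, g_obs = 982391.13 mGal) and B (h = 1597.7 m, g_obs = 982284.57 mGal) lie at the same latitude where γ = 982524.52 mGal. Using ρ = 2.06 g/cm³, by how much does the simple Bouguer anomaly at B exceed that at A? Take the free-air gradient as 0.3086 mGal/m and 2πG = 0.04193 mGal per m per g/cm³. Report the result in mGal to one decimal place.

Δg_SB(A) = 982391.13 − 982524.52 + 0.3086×544.9 − 0.04193×2.06×544.9 = -12.30 mGal
Δg_SB(B) = 982284.57 − 982524.52 + 0.3086×1597.7 − 0.04193×2.06×1597.7 = 115.10 mGal
Difference = 115.10 − (-12.30) = 127.40 mGal

127.4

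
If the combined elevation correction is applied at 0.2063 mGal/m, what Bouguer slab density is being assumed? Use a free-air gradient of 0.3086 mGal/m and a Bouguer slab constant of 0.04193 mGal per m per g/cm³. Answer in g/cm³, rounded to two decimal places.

0.2063 = 0.3086 − 0.04193 × ρ
ρ = (0.3086 − 0.2063) / 0.04193 = 2.44 g/cm³

2.44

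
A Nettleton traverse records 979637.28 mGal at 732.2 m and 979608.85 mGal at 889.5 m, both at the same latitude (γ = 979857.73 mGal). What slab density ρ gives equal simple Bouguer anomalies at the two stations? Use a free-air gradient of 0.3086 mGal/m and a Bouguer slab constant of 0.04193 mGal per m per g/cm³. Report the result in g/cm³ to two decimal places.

3.05

Δg_obs = 979608.85 − 979637.28 = -28.43 mGal over Δh = 889.5 − 732.2 = 157.3 m
Equal Bouguer anomalies ⇒ Δg_obs + (0.3086 − 0.04193ρ)·Δh = 0
0.3086 − 0.04193ρ = −Δg_obs/Δh = 0.18074
ρ = (0.3086 − 0.18074) / 0.04193 = 3.05 g/cm³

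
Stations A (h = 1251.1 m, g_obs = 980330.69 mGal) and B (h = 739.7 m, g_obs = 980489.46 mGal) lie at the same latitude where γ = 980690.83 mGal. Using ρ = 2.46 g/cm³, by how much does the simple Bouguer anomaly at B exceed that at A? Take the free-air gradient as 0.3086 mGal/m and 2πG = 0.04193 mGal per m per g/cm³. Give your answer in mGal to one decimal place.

53.7

Δg_SB(A) = 980330.69 − 980690.83 + 0.3086×1251.1 − 0.04193×2.46×1251.1 = -103.10 mGal
Δg_SB(B) = 980489.46 − 980690.83 + 0.3086×739.7 − 0.04193×2.46×739.7 = -49.40 mGal
Difference = -49.40 − (-103.10) = 53.70 mGal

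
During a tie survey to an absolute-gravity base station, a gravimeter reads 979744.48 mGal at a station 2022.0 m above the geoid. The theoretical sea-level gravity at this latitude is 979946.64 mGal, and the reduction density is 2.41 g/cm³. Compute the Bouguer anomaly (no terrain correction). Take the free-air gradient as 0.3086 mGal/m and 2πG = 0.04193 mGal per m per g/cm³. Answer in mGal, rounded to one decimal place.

Free-air correction = 0.3086 × 2022.0 = 623.99 mGal
Free-air anomaly = 979744.48 − 979946.64 + (623.99) = 421.83 mGal
Bouguer slab correction = 0.04193 × 2.41 × 2022.0 = 204.33 mGal
Simple Bouguer anomaly = 421.83 − (204.33) = 217.50 mGal

217.5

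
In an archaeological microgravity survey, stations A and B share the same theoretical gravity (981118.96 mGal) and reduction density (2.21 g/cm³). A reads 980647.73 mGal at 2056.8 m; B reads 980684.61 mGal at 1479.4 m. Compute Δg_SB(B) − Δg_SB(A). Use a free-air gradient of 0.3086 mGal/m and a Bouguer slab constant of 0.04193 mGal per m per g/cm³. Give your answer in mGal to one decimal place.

Δg_SB(A) = 980647.73 − 981118.96 + 0.3086×2056.8 − 0.04193×2.21×2056.8 = -27.10 mGal
Δg_SB(B) = 980684.61 − 981118.96 + 0.3086×1479.4 − 0.04193×2.21×1479.4 = -114.90 mGal
Difference = -114.90 − (-27.10) = -87.80 mGal

-87.8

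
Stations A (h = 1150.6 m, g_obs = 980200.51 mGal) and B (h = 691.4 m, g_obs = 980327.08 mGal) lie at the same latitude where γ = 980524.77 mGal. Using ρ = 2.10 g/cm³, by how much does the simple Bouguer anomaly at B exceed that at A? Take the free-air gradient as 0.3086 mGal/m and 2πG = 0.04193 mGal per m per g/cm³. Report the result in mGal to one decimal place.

25.3

Δg_SB(A) = 980200.51 − 980524.77 + 0.3086×1150.6 − 0.04193×2.10×1150.6 = -70.50 mGal
Δg_SB(B) = 980327.08 − 980524.77 + 0.3086×691.4 − 0.04193×2.10×691.4 = -45.20 mGal
Difference = -45.20 − (-70.50) = 25.30 mGal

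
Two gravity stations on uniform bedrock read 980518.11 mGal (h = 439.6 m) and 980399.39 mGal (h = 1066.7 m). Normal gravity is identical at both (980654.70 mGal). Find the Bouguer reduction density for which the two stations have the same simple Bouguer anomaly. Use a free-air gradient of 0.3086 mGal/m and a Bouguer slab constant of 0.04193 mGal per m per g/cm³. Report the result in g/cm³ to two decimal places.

Δg_obs = 980399.39 − 980518.11 = -118.72 mGal over Δh = 1066.7 − 439.6 = 627.1 m
Equal Bouguer anomalies ⇒ Δg_obs + (0.3086 − 0.04193ρ)·Δh = 0
0.3086 − 0.04193ρ = −Δg_obs/Δh = 0.18932
ρ = (0.3086 − 0.18932) / 0.04193 = 2.84 g/cm³

2.84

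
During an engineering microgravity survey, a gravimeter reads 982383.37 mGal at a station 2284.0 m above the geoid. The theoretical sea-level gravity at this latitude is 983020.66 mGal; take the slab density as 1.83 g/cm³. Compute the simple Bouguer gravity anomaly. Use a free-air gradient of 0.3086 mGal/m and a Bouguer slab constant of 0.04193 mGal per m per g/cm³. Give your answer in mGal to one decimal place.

Free-air correction = 0.3086 × 2284.0 = 704.84 mGal
Free-air anomaly = 982383.37 − 983020.66 + (704.84) = 67.55 mGal
Bouguer slab correction = 0.04193 × 1.83 × 2284.0 = 175.26 mGal
Simple Bouguer anomaly = 67.55 − (175.26) = -107.71 mGal

-107.7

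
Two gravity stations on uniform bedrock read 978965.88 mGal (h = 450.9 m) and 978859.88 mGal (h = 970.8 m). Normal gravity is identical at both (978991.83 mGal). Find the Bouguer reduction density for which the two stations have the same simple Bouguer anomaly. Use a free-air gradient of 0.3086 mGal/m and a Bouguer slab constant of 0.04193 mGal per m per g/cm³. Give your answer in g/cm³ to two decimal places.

Δg_obs = 978859.88 − 978965.88 = -106.00 mGal over Δh = 970.8 − 450.9 = 519.9 m
Equal Bouguer anomalies ⇒ Δg_obs + (0.3086 − 0.04193ρ)·Δh = 0
0.3086 − 0.04193ρ = −Δg_obs/Δh = 0.20389
ρ = (0.3086 − 0.20389) / 0.04193 = 2.50 g/cm³

2.50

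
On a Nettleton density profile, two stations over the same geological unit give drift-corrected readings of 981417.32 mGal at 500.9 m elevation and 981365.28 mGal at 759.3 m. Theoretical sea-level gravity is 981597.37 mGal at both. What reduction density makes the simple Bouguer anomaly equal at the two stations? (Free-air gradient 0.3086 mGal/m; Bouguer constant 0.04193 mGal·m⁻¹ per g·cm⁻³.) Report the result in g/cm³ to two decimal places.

Δg_obs = 981365.28 − 981417.32 = -52.04 mGal over Δh = 759.3 − 500.9 = 258.4 m
Equal Bouguer anomalies ⇒ Δg_obs + (0.3086 − 0.04193ρ)·Δh = 0
0.3086 − 0.04193ρ = −Δg_obs/Δh = 0.20139
ρ = (0.3086 − 0.20139) / 0.04193 = 2.56 g/cm³

2.56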